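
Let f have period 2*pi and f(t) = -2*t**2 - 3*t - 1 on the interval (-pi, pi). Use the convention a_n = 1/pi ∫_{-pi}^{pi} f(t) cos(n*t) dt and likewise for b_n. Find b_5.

-6/5

b_5 = 1/pi ∫_{-pi}^{pi} f(t) sin(5*t) dt.
Integrating by parts twice (tabular method), an antiderivative of (-2*t**2 - 3*t - 1) sin(5*t) is 2*t**2*cos(5*t)/5 - 4*t*sin(5*t)/25 + 3*t*cos(5*t)/5 - 3*sin(5*t)/25 + 21*cos(5*t)/125; evaluating from -pi to pi: ∫_{-pi}^{pi} (-2*t**2 - 3*t - 1) sin(5*t) dt = (-2*pi**2/5 - 3*pi/5 - 21/125) - (-2*pi**2/5 - 21/125 + 3*pi/5) = -6*pi/5.
Hence b_5 = (1/pi)·(-6*pi/5) = -6/5.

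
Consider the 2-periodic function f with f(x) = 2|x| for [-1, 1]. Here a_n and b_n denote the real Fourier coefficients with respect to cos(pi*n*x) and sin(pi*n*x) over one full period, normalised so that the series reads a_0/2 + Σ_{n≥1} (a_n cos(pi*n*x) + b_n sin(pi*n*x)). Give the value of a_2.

0

a_2 = ∫_{-1}^{1} f(x) cos(2*pi*x) dx.
f is even and cos(2*pi*x) is even, so the integrand is even and a_2 = 2 ∫_0^{1} f(x) cos(2*pi*x) dx.
Integrating by parts (boundary term plus one more integral), an antiderivative of (2*x) cos(2*pi*x) is x*sin(2*pi*x)/pi + cos(2*pi*x)/(2*pi**2); evaluating from 0 to 1: ∫_{0}^{1} (2*x) cos(2*pi*x) dx = (1/(2*pi**2)) - (1/(2*pi**2)) = 0.
Hence a_2 = 2·(0) = 0.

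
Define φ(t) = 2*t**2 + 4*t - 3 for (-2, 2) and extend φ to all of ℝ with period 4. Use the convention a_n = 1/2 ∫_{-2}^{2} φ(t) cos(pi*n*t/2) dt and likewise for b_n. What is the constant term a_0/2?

-1/3

a_0 = 1/2 ∫_{-2}^{2} φ(t) dt = 1/2 · (-4/3) = -2/3.
So the constant term a_0/2 = -1/3.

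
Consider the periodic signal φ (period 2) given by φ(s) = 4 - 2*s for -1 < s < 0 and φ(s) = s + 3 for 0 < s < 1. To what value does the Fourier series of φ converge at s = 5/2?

7/2

s = 5/2 differs from s = 1/2 by 1 full period(s), and the series is 2-periodic.
φ is continuous at s = 1/2 with value 7/2, so the series converges to 7/2 there.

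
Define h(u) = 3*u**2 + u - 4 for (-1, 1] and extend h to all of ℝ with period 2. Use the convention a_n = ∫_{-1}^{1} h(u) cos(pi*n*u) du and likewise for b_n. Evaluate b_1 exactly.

b_1 = ∫_{-1}^{1} h(u) sin(pi*u) du.
Integrating by parts twice (tabular method), an antiderivative of (3*u**2 + u - 4) sin(pi*u) is -3*u**2*cos(pi*u)/pi + 6*u*sin(pi*u)/pi**2 - u*cos(pi*u)/pi + sin(pi*u)/pi**2 + 6*cos(pi*u)/pi**3 + 4*cos(pi*u)/pi; evaluating from -1 to 1: ∫_{-1}^{1} (3*u**2 + u - 4) sin(pi*u) du = (-6/pi**3) - (-2/pi - 6/pi**3) = 2/pi.
Hence b_1 = 2/pi.

2/pi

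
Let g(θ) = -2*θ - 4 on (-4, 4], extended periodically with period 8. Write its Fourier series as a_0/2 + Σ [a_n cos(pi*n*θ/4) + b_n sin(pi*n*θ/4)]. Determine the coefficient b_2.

b_2 = 1/4 ∫_{-4}^{4} g(θ) sin(pi*θ/2) dθ.
Integrating by parts (boundary term plus one more integral), an antiderivative of (-2*θ - 4) sin(pi*θ/2) is 4*θ*cos(pi*θ/2)/pi - 8*sin(pi*θ/2)/pi**2 + 8*cos(pi*θ/2)/pi; evaluating from -4 to 4: ∫_{-4}^{4} (-2*θ - 4) sin(pi*θ/2) dθ = (24/pi) - (-8/pi) = 32/pi.
Hence b_2 = (1/4)·(32/pi) = 8/pi.

8/pi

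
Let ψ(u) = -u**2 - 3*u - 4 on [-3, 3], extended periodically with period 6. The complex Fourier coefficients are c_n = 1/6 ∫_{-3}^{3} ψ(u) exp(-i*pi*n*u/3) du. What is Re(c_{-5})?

18/(25*pi**2)

Since ψ is real-valued, Re(c_{-5}) = 1/6 ∫_{-3}^{3} ψ(u) cos(-5*pi*u/3) du = a_{5}/2.
Integrating by parts twice (tabular method), an antiderivative of (-u**2 - 3*u - 4) cos(-5*pi*u/3) is -3*u**2*sin(5*pi*u/3)/(5*pi) - 9*u*sin(5*pi*u/3)/(5*pi) - 18*u*cos(5*pi*u/3)/(25*pi**2) - 12*sin(5*pi*u/3)/(5*pi) + 54*sin(5*pi*u/3)/(125*pi**3) - 27*cos(5*pi*u/3)/(25*pi**2); evaluating from -3 to 3: ∫_{-3}^{3} (-u**2 - 3*u - 4) cos(-5*pi*u/3) du = (81/(25*pi**2)) - (-27/(25*pi**2)) = 108/(25*pi**2).
Hence Re(c_{-5}) = (1/6)·(108/(25*pi**2)) = 18/(25*pi**2).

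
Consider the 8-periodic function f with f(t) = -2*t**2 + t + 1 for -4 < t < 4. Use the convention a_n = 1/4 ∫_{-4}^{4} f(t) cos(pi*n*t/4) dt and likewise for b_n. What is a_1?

a_1 = 1/4 ∫_{-4}^{4} f(t) cos(pi*t/4) dt.
Integrating by parts twice (tabular method), an antiderivative of (-2*t**2 + t + 1) cos(pi*t/4) is -8*t**2*sin(pi*t/4)/pi + 4*t*sin(pi*t/4)/pi - 64*t*cos(pi*t/4)/pi**2 + 4*sin(pi*t/4)/pi + 256*sin(pi*t/4)/pi**3 + 16*cos(pi*t/4)/pi**2; evaluating from -4 to 4: ∫_{-4}^{4} (-2*t**2 + t + 1) cos(pi*t/4) dt = (240/pi**2) - (-272/pi**2) = 512/pi**2.
Hence a_1 = (1/4)·(512/pi**2) = 128/pi**2.

128/pi**2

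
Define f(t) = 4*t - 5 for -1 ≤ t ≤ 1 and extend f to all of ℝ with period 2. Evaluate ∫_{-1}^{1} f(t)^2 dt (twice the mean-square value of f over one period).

∫_{-1}^{1} f(t)^2 dt = 182/3.

182/3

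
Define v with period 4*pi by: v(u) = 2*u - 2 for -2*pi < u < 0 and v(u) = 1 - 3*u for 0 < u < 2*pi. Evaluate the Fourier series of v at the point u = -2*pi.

At u = -2*pi the one-sided limits are v(-2*pi^-) = 1 - 6*pi and v(-2*pi^+) = -4*pi - 2.
By Dirichlet's theorem the series converges to their average, [(1 - 6*pi) + (-4*pi - 2)]/2 = -5*pi - 1/2.

-5*pi - 1/2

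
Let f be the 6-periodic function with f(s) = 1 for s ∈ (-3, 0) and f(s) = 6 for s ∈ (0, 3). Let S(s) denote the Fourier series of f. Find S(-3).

s = -3 differs from s = 3 by -1 full period(s), and the series is 6-periodic.
At s = 3 the one-sided limits are f(3^-) = 6 and f(3^+) = 1.
By Dirichlet's theorem the series converges to their average, [(6) + (1)]/2 = 7/2.

7/2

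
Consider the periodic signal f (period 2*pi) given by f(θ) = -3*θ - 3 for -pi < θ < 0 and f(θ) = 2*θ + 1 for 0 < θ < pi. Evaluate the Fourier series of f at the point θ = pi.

θ = pi differs from θ = -pi by 1 full period(s), and the series is 2*pi-periodic.
At θ = -pi the one-sided limits are f(-pi^-) = 1 + 2*pi and f(-pi^+) = -3 + 3*pi.
By Dirichlet's theorem the series converges to their average, [(1 + 2*pi) + (-3 + 3*pi)]/2 = -1 + 5*pi/2.

-1 + 5*pi/2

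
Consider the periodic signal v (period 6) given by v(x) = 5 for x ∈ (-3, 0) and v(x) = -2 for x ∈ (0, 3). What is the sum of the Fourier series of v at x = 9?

x = 9 differs from x = -3 by 2 full period(s), and the series is 6-periodic.
At x = -3 the one-sided limits are v(-3^-) = -2 and v(-3^+) = 5.
By Dirichlet's theorem the series converges to their average, [(-2) + (5)]/2 = 3/2.

3/2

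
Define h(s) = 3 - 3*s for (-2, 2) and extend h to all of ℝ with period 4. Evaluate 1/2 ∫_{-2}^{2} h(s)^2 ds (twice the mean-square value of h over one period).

1/2 ∫_{-2}^{2} h(s)^2 ds = 1/2 · (84) = 42.

42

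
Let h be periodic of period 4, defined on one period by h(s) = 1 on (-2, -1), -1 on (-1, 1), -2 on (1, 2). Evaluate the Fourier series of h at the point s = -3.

s = -3 differs from s = 1 by -1 full period(s), and the series is 4-periodic.
At s = 1 the one-sided limits are h(1^-) = -1 and h(1^+) = -2.
By Dirichlet's theorem the series converges to their average, [(-1) + (-2)]/2 = -3/2.

-3/2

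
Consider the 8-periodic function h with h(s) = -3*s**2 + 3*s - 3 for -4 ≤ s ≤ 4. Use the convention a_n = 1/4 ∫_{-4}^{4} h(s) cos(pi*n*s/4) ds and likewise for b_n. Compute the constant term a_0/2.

-19

a_0 = 1/4 ∫_{-4}^{4} h(s) ds = 1/4 · (-152) = -38.
So the constant term a_0/2 = -19.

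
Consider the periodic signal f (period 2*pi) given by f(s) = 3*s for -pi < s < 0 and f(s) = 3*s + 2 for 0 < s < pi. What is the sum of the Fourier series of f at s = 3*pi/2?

-3*pi/2

s = 3*pi/2 differs from s = -pi/2 by 1 full period(s), and the series is 2*pi-periodic.
f is continuous at s = -pi/2 with value -3*pi/2, so the series converges to -3*pi/2 there.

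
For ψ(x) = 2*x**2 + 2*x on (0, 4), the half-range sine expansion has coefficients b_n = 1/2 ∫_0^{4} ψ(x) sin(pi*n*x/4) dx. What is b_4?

b_4 = 1/2 ∫_0^{4} (2*x**2 + 2*x) sin(pi*x) dx.
Integrating by parts twice (tabular method), an antiderivative of (2*x**2 + 2*x) sin(pi*x) is -2*x**2*cos(pi*x)/pi + 4*x*sin(pi*x)/pi**2 - 2*x*cos(pi*x)/pi + 2*sin(pi*x)/pi**2 + 4*cos(pi*x)/pi**3; evaluating from 0 to 4: ∫_{0}^{4} (2*x**2 + 2*x) sin(pi*x) dx = (-40/pi + 4/pi**3) - (4/pi**3) = -40/pi.
Hence b_4 = (1/2)·(-40/pi) = -20/pi.

-20/pi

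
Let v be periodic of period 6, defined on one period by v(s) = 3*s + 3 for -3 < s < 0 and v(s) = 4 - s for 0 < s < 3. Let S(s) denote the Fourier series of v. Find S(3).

s = 3 differs from s = -3 by 1 full period(s), and the series is 6-periodic.
At s = -3 the one-sided limits are v(-3^-) = 1 and v(-3^+) = -6.
By Dirichlet's theorem the series converges to their average, [(1) + (-6)]/2 = -5/2.

-5/2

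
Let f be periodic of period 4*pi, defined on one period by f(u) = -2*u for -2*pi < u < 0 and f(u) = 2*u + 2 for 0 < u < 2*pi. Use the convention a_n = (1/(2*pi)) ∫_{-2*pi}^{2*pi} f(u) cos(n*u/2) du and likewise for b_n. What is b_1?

b_1 = (1/(2*pi)) ∫_{-2*pi}^{2*pi} f(u) sin(u/2) du.
Split the integral at the breakpoints.
Integrating by parts (boundary term plus one more integral), an antiderivative of (-2*u) sin(u/2) is 4*u*cos(u/2) - 8*sin(u/2); evaluating from -2*pi to 0: ∫_{-2*pi}^{0} (-2*u) sin(u/2) du = (0) - (8*pi) = -8*pi.
Integrating by parts (boundary term plus one more integral), an antiderivative of (2*u + 2) sin(u/2) is -4*u*cos(u/2) + 8*sin(u/2) - 4*cos(u/2); evaluating from 0 to 2*pi: ∫_{0}^{2*pi} (2*u + 2) sin(u/2) du = (4 + 8*pi) - (-4) = 8 + 8*pi.
Summing the pieces and multiplying by (1/(2*pi)) gives b_1 = 4/pi.

4/pi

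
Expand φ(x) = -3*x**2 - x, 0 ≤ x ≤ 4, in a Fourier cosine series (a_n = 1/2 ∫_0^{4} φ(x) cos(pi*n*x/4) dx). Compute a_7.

a_7 = 1/2 ∫_0^{4} (-3*x**2 - x) cos(7*pi*x/4) dx.
Integrating by parts twice (tabular method), an antiderivative of (-3*x**2 - x) cos(7*pi*x/4) is -12*x**2*sin(7*pi*x/4)/(7*pi) - 4*x*sin(7*pi*x/4)/(7*pi) - 96*x*cos(7*pi*x/4)/(49*pi**2) + 384*sin(7*pi*x/4)/(343*pi**3) - 16*cos(7*pi*x/4)/(49*pi**2); evaluating from 0 to 4: ∫_{0}^{4} (-3*x**2 - x) cos(7*pi*x/4) dx = (400/(49*pi**2)) - (-16/(49*pi**2)) = 416/(49*pi**2).
Hence a_7 = (1/2)·(416/(49*pi**2)) = 208/(49*pi**2).

208/(49*pi**2)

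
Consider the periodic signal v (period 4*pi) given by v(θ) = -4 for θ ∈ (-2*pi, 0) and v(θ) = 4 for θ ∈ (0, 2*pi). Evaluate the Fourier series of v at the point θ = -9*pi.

θ = -9*pi differs from θ = -pi by -2 full period(s), and the series is 4*pi-periodic.
v is continuous at θ = -pi with value -4, so the series converges to -4 there.

-4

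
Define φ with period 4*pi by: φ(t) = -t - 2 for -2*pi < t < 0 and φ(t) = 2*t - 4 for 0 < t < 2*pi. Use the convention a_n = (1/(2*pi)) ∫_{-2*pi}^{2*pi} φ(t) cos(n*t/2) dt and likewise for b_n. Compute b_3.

2*(-2 + pi)/(3*pi)

b_3 = (1/(2*pi)) ∫_{-2*pi}^{2*pi} φ(t) sin(3*t/2) dt.
Split the integral at the breakpoints.
Integrating by parts (boundary term plus one more integral), an antiderivative of (-t - 2) sin(3*t/2) is 2*t*cos(3*t/2)/3 - 4*sin(3*t/2)/9 + 4*cos(3*t/2)/3; evaluating from -2*pi to 0: ∫_{-2*pi}^{0} (-t - 2) sin(3*t/2) dt = (4/3) - (-4/3 + 4*pi/3) = 8/3 - 4*pi/3.
Integrating by parts (boundary term plus one more integral), an antiderivative of (2*t - 4) sin(3*t/2) is -4*t*cos(3*t/2)/3 + 8*sin(3*t/2)/9 + 8*cos(3*t/2)/3; evaluating from 0 to 2*pi: ∫_{0}^{2*pi} (2*t - 4) sin(3*t/2) dt = (-8/3 + 8*pi/3) - (8/3) = -16/3 + 8*pi/3.
Summing the pieces and multiplying by (1/(2*pi)) gives b_3 = 2*(-2 + pi)/(3*pi).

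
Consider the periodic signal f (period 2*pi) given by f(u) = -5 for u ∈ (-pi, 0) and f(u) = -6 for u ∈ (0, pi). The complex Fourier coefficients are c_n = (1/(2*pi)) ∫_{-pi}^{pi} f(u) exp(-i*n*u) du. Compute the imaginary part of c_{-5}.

Since f is real-valued, Im(c_{-5}) = -(1/(2*pi)) ∫_{-pi}^{pi} f(u) sin(-5*u) du = b_{5}/2.
Split the integral at the breakpoints.
Directly, an antiderivative of (-5) sin(-5*u) is -cos(5*u); evaluating from -pi to 0: ∫_{-pi}^{0} (-5) sin(-5*u) du = (-1) - (1) = -2.
Directly, an antiderivative of (-6) sin(-5*u) is -6*cos(5*u)/5; evaluating from 0 to pi: ∫_{0}^{pi} (-6) sin(-5*u) du = (6/5) - (-6/5) = 12/5.
So ∫_{-pi}^{pi} f(u) sin(-5*u) du = 2/5.
Hence Im(c_{-5}) = (-1/(2*pi))·(2/5) = -1/(5*pi).

-1/(5*pi)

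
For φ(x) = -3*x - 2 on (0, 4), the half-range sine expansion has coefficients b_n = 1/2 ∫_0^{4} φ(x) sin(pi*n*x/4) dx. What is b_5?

-32/(5*pi)

b_5 = 1/2 ∫_0^{4} (-3*x - 2) sin(5*pi*x/4) dx.
Integrating by parts (boundary term plus one more integral), an antiderivative of (-3*x - 2) sin(5*pi*x/4) is 12*x*cos(5*pi*x/4)/(5*pi) - 48*sin(5*pi*x/4)/(25*pi**2) + 8*cos(5*pi*x/4)/(5*pi); evaluating from 0 to 4: ∫_{0}^{4} (-3*x - 2) sin(5*pi*x/4) dx = (-56/(5*pi)) - (8/(5*pi)) = -64/(5*pi).
Hence b_5 = (1/2)·(-64/(5*pi)) = -32/(5*pi).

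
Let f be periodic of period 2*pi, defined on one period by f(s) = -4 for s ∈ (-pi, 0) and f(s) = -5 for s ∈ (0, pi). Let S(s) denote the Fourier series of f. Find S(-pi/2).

f is continuous at s = -pi/2 with value -4, so the series converges to -4 there.

-4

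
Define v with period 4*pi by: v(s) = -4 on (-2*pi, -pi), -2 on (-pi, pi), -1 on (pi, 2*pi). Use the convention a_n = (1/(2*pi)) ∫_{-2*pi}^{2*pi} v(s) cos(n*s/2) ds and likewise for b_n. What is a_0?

-9/2

a_0 = (1/(2*pi)) ∫_{-2*pi}^{2*pi} v(s) ds = (1/(2*pi)) · (-9*pi) = -9/2.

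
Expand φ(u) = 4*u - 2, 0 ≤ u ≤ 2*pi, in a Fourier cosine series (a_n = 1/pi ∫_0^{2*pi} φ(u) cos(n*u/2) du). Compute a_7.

a_7 = 1/pi ∫_0^{2*pi} (4*u - 2) cos(7*u/2) du.
Integrating by parts (boundary term plus one more integral), an antiderivative of (4*u - 2) cos(7*u/2) is 8*u*sin(7*u/2)/7 - 4*sin(7*u/2)/7 + 16*cos(7*u/2)/49; evaluating from 0 to 2*pi: ∫_{0}^{2*pi} (4*u - 2) cos(7*u/2) du = (-16/49) - (16/49) = -32/49.
Hence a_7 = (1/pi)·(-32/49) = -32/(49*pi).

-32/(49*pi)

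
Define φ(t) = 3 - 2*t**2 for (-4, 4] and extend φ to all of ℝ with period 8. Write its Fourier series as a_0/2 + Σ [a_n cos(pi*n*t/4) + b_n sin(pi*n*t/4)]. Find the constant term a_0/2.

a_0 = 1/4 ∫_{-4}^{4} φ(t) dt = 1/4 · (-184/3) = -46/3.
So the constant term a_0/2 = -23/3.

-23/3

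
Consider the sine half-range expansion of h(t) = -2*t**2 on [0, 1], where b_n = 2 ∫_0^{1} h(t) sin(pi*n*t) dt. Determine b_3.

b_3 = 2 ∫_0^{1} (-2*t**2) sin(3*pi*t) dt.
Integrating by parts twice (tabular method), an antiderivative of (-2*t**2) sin(3*pi*t) is 2*t**2*cos(3*pi*t)/(3*pi) - 4*t*sin(3*pi*t)/(9*pi**2) - 4*cos(3*pi*t)/(27*pi**3); evaluating from 0 to 1: ∫_{0}^{1} (-2*t**2) sin(3*pi*t) dt = (2*(2 - 9*pi**2)/(27*pi**3)) - (-4/(27*pi**3)) = 2*(4 - 9*pi**2)/(27*pi**3).
Hence b_3 = 2·(2*(4 - 9*pi**2)/(27*pi**3)) = 4*(4 - 9*pi**2)/(27*pi**3).

4*(4 - 9*pi**2)/(27*pi**3)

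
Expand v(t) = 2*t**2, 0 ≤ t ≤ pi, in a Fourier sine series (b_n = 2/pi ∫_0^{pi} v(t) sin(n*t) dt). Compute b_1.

b_1 = 2/pi ∫_0^{pi} (2*t**2) sin(t) dt.
Integrating by parts twice (tabular method), an antiderivative of (2*t**2) sin(t) is -2*t**2*cos(t) + 4*t*sin(t) + 4*cos(t); evaluating from 0 to pi: ∫_{0}^{pi} (2*t**2) sin(t) dt = (-4 + 2*pi**2) - (4) = -8 + 2*pi**2.
Hence b_1 = (2/pi)·(-8 + 2*pi**2) = -16/pi + 4*pi.

-16/pi + 4*pi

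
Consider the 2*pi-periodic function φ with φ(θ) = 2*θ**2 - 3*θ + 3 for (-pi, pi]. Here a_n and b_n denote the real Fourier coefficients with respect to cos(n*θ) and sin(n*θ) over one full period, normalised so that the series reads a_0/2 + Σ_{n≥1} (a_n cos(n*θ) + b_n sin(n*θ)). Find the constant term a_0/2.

3 + 2*pi**2/3

a_0 = 1/pi ∫_{-pi}^{pi} φ(θ) dθ = 1/pi · (6*pi + 4*pi**3/3) = 6 + 4*pi**2/3.
So the constant term a_0/2 = 3 + 2*pi**2/3.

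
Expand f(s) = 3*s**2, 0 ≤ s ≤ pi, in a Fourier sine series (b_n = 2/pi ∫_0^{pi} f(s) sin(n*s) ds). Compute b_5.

b_5 = 2/pi ∫_0^{pi} (3*s**2) sin(5*s) ds.
Integrating by parts twice (tabular method), an antiderivative of (3*s**2) sin(5*s) is -3*s**2*cos(5*s)/5 + 6*s*sin(5*s)/25 + 6*cos(5*s)/125; evaluating from 0 to pi: ∫_{0}^{pi} (3*s**2) sin(5*s) ds = (-6/125 + 3*pi**2/5) - (6/125) = -12/125 + 3*pi**2/5.
Hence b_5 = (2/pi)·(-12/125 + 3*pi**2/5) = 6*(-4 + 25*pi**2)/(125*pi).

6*(-4 + 25*pi**2)/(125*pi)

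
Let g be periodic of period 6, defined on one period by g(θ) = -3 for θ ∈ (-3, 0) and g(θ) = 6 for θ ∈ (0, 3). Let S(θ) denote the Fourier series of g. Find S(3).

3/2

At θ = 3 the one-sided limits are g(3^-) = 6 and g(3^+) = -3.
By Dirichlet's theorem the series converges to their average, [(6) + (-3)]/2 = 3/2.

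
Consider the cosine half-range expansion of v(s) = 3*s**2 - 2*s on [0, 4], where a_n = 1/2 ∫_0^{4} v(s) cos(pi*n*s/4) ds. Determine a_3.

-160/(9*pi**2)

a_3 = 1/2 ∫_0^{4} (3*s**2 - 2*s) cos(3*pi*s/4) ds.
Integrating by parts twice (tabular method), an antiderivative of (3*s**2 - 2*s) cos(3*pi*s/4) is 4*s**2*sin(3*pi*s/4)/pi - 8*s*sin(3*pi*s/4)/(3*pi) + 32*s*cos(3*pi*s/4)/(3*pi**2) - 128*sin(3*pi*s/4)/(9*pi**3) - 32*cos(3*pi*s/4)/(9*pi**2); evaluating from 0 to 4: ∫_{0}^{4} (3*s**2 - 2*s) cos(3*pi*s/4) ds = (-352/(9*pi**2)) - (-32/(9*pi**2)) = -320/(9*pi**2).
Hence a_3 = (1/2)·(-320/(9*pi**2)) = -160/(9*pi**2).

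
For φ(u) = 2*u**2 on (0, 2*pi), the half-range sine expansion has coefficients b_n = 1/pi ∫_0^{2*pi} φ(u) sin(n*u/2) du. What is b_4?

b_4 = 1/pi ∫_0^{2*pi} (2*u**2) sin(2*u) du.
Integrating by parts twice (tabular method), an antiderivative of (2*u**2) sin(2*u) is -u**2*cos(2*u) + u*sin(2*u) + cos(2*u)/2; evaluating from 0 to 2*pi: ∫_{0}^{2*pi} (2*u**2) sin(2*u) du = (1/2 - 4*pi**2) - (1/2) = -4*pi**2.
Hence b_4 = (1/pi)·(-4*pi**2) = -4*pi.

-4*pi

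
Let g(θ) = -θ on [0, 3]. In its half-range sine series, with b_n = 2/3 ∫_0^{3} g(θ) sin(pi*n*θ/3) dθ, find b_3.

-2/pi

b_3 = 2/3 ∫_0^{3} (-θ) sin(pi*θ) dθ.
Integrating by parts (boundary term plus one more integral), an antiderivative of (-θ) sin(pi*θ) is θ*cos(pi*θ)/pi - sin(pi*θ)/pi**2; evaluating from 0 to 3: ∫_{0}^{3} (-θ) sin(pi*θ) dθ = (-3/pi) - (0) = -3/pi.
Hence b_3 = (2/3)·(-3/pi) = -2/pi.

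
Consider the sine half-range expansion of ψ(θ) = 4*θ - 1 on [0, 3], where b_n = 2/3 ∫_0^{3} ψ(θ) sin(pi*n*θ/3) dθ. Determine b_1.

20/pi

b_1 = 2/3 ∫_0^{3} (4*θ - 1) sin(pi*θ/3) dθ.
Integrating by parts (boundary term plus one more integral), an antiderivative of (4*θ - 1) sin(pi*θ/3) is -12*θ*cos(pi*θ/3)/pi + 36*sin(pi*θ/3)/pi**2 + 3*cos(pi*θ/3)/pi; evaluating from 0 to 3: ∫_{0}^{3} (4*θ - 1) sin(pi*θ/3) dθ = (33/pi) - (3/pi) = 30/pi.
Hence b_1 = (2/3)·(30/pi) = 20/pi.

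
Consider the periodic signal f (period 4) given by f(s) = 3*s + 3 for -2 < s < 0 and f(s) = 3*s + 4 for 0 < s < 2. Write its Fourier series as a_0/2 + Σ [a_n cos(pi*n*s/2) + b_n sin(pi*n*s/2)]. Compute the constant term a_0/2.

7/2

a_0 = 1/2 ∫_{-2}^{2} f(s) ds = 1/2 · (14) = 7.
So the constant term a_0/2 = 7/2.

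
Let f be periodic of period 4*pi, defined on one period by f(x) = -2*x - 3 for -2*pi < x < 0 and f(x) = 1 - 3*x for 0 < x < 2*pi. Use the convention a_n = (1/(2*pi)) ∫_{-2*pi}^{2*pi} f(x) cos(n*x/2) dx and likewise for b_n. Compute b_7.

2*(4 - 5*pi)/(7*pi)

b_7 = (1/(2*pi)) ∫_{-2*pi}^{2*pi} f(x) sin(7*x/2) dx.
Split the integral at the breakpoints.
Integrating by parts (boundary term plus one more integral), an antiderivative of (-2*x - 3) sin(7*x/2) is 4*x*cos(7*x/2)/7 - 8*sin(7*x/2)/49 + 6*cos(7*x/2)/7; evaluating from -2*pi to 0: ∫_{-2*pi}^{0} (-2*x - 3) sin(7*x/2) dx = (6/7) - (-6/7 + 8*pi/7) = 12/7 - 8*pi/7.
Integrating by parts (boundary term plus one more integral), an antiderivative of (1 - 3*x) sin(7*x/2) is 6*x*cos(7*x/2)/7 - 12*sin(7*x/2)/49 - 2*cos(7*x/2)/7; evaluating from 0 to 2*pi: ∫_{0}^{2*pi} (1 - 3*x) sin(7*x/2) dx = (2/7 - 12*pi/7) - (-2/7) = 4/7 - 12*pi/7.
Summing the pieces and multiplying by (1/(2*pi)) gives b_7 = 2*(4 - 5*pi)/(7*pi).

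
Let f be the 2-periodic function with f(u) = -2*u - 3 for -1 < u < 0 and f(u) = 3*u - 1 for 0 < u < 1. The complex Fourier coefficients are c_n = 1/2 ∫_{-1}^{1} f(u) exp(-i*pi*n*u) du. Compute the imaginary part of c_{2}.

1/(4*pi)

Since f is real-valued, Im(c_{2}) = -1/2 ∫_{-1}^{1} f(u) sin(2*pi*u) du = -b_{2}/2.
Split the integral at the breakpoints.
Integrating by parts (boundary term plus one more integral), an antiderivative of (-2*u - 3) sin(2*pi*u) is u*cos(2*pi*u)/pi - sin(2*pi*u)/(2*pi**2) + 3*cos(2*pi*u)/(2*pi); evaluating from -1 to 0: ∫_{-1}^{0} (-2*u - 3) sin(2*pi*u) du = (3/(2*pi)) - (1/(2*pi)) = 1/pi.
Integrating by parts (boundary term plus one more integral), an antiderivative of (3*u - 1) sin(2*pi*u) is -3*u*cos(2*pi*u)/(2*pi) + 3*sin(2*pi*u)/(4*pi**2) + cos(2*pi*u)/(2*pi); evaluating from 0 to 1: ∫_{0}^{1} (3*u - 1) sin(2*pi*u) du = (-1/pi) - (1/(2*pi)) = -3/(2*pi).
So ∫_{-1}^{1} f(u) sin(2*pi*u) du = -1/(2*pi).
Hence Im(c_{2}) = (-1/2)·(-1/(2*pi)) = 1/(4*pi).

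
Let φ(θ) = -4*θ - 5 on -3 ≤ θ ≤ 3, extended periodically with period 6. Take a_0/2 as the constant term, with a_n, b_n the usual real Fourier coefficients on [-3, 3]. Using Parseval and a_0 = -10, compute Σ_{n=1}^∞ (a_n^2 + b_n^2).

96

Parseval: a_0^2/2 + Σ_{n≥1} (a_n^2+b_n^2) = 1/3 ∫_{-3}^{3} φ(θ)^2 dθ = 146.
Subtract a_0^2/2 = 50: Σ (a_n^2+b_n^2) = 96.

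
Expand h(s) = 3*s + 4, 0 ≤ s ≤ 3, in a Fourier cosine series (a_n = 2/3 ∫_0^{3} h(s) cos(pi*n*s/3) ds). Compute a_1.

a_1 = 2/3 ∫_0^{3} (3*s + 4) cos(pi*s/3) ds.
Integrating by parts (boundary term plus one more integral), an antiderivative of (3*s + 4) cos(pi*s/3) is 9*s*sin(pi*s/3)/pi + 12*sin(pi*s/3)/pi + 27*cos(pi*s/3)/pi**2; evaluating from 0 to 3: ∫_{0}^{3} (3*s + 4) cos(pi*s/3) ds = (-27/pi**2) - (27/pi**2) = -54/pi**2.
Hence a_1 = (2/3)·(-54/pi**2) = -36/pi**2.

-36/pi**2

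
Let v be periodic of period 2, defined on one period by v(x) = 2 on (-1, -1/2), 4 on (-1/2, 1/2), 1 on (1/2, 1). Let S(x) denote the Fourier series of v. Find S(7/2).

x = 7/2 differs from x = -1/2 by 2 full period(s), and the series is 2-periodic.
At x = -1/2 the one-sided limits are v(-1/2^-) = 2 and v(-1/2^+) = 4.
By Dirichlet's theorem the series converges to their average, [(2) + (4)]/2 = 3.

3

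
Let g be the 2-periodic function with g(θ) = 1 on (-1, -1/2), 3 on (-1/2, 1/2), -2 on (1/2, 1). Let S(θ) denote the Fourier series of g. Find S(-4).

θ = -4 differs from θ = 0 by -2 full period(s), and the series is 2-periodic.
g is continuous at θ = 0 with value 3, so the series converges to 3 there.

3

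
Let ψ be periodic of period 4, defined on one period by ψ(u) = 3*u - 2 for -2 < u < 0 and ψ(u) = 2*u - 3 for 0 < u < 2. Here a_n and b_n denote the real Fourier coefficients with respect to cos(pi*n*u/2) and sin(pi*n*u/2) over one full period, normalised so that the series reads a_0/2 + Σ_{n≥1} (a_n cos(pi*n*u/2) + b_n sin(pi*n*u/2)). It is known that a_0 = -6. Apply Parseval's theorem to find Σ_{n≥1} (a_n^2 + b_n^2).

37/3

Parseval: a_0^2/2 + Σ_{n≥1} (a_n^2+b_n^2) = 1/2 ∫_{-2}^{2} ψ(u)^2 du = 91/3.
Subtract a_0^2/2 = 18: Σ (a_n^2+b_n^2) = 37/3.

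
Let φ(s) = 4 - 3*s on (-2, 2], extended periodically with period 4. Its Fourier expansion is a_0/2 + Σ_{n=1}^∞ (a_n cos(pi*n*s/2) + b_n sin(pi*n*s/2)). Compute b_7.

-12/(7*pi)

b_7 = 1/2 ∫_{-2}^{2} φ(s) sin(7*pi*s/2) ds.
Integrating by parts (boundary term plus one more integral), an antiderivative of (4 - 3*s) sin(7*pi*s/2) is 6*s*cos(7*pi*s/2)/(7*pi) - 12*sin(7*pi*s/2)/(49*pi**2) - 8*cos(7*pi*s/2)/(7*pi); evaluating from -2 to 2: ∫_{-2}^{2} (4 - 3*s) sin(7*pi*s/2) ds = (-4/(7*pi)) - (20/(7*pi)) = -24/(7*pi).
Hence b_7 = (1/2)·(-24/(7*pi)) = -12/(7*pi).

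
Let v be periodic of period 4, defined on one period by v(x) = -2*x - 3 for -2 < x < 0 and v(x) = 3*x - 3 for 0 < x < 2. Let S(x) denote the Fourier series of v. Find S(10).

2

x = 10 differs from x = 2 by 2 full period(s), and the series is 4-periodic.
At x = 2 the one-sided limits are v(2^-) = 3 and v(2^+) = 1.
By Dirichlet's theorem the series converges to their average, [(3) + (1)]/2 = 2.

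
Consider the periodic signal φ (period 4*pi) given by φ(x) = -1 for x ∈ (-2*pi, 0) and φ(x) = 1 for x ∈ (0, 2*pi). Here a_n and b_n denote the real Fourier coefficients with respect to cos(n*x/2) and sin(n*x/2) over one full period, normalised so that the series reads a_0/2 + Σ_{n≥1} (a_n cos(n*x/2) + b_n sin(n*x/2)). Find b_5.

4/(5*pi)

b_5 = (1/(2*pi)) ∫_{-2*pi}^{2*pi} φ(x) sin(5*x/2) dx.
φ is odd and sin(5*x/2) is odd, so the integrand is even and b_5 = 1/pi ∫_0^{2*pi} φ(x) sin(5*x/2) dx.
Directly, an antiderivative of (1) sin(5*x/2) is -2*cos(5*x/2)/5; evaluating from 0 to 2*pi: ∫_{0}^{2*pi} (1) sin(5*x/2) dx = (2/5) - (-2/5) = 4/5.
Hence b_5 = (1/pi)·(4/5) = 4/(5*pi).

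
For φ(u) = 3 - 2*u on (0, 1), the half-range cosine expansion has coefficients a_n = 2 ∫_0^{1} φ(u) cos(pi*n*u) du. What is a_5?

a_5 = 2 ∫_0^{1} (3 - 2*u) cos(5*pi*u) du.
Integrating by parts (boundary term plus one more integral), an antiderivative of (3 - 2*u) cos(5*pi*u) is -2*u*sin(5*pi*u)/(5*pi) + 3*sin(5*pi*u)/(5*pi) - 2*cos(5*pi*u)/(25*pi**2); evaluating from 0 to 1: ∫_{0}^{1} (3 - 2*u) cos(5*pi*u) du = (2/(25*pi**2)) - (-2/(25*pi**2)) = 4/(25*pi**2).
Hence a_5 = 2·(4/(25*pi**2)) = 8/(25*pi**2).

8/(25*pi**2)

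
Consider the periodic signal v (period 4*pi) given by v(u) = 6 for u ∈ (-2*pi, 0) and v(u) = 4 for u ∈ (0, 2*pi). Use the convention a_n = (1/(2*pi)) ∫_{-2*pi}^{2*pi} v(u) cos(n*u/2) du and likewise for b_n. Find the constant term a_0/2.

5

a_0 = (1/(2*pi)) ∫_{-2*pi}^{2*pi} v(u) du = (1/(2*pi)) · (20*pi) = 10.
So the constant term a_0/2 = 5.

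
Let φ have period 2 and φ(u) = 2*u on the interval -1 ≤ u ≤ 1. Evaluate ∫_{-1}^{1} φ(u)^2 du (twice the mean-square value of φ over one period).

∫_{-1}^{1} φ(u)^2 du = 8/3.

8/3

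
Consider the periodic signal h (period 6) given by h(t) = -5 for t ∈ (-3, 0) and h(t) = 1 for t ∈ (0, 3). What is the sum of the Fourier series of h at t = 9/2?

t = 9/2 differs from t = -3/2 by 1 full period(s), and the series is 6-periodic.
h is continuous at t = -3/2 with value -5, so the series converges to -5 there.

-5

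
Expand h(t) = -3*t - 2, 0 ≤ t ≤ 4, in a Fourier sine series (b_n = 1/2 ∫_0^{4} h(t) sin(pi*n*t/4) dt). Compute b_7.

-32/(7*pi)

b_7 = 1/2 ∫_0^{4} (-3*t - 2) sin(7*pi*t/4) dt.
Integrating by parts (boundary term plus one more integral), an antiderivative of (-3*t - 2) sin(7*pi*t/4) is 12*t*cos(7*pi*t/4)/(7*pi) - 48*sin(7*pi*t/4)/(49*pi**2) + 8*cos(7*pi*t/4)/(7*pi); evaluating from 0 to 4: ∫_{0}^{4} (-3*t - 2) sin(7*pi*t/4) dt = (-8/pi) - (8/(7*pi)) = -64/(7*pi).
Hence b_7 = (1/2)·(-64/(7*pi)) = -32/(7*pi).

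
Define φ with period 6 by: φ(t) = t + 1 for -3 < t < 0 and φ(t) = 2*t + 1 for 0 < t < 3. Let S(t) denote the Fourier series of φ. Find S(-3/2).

-1/2

φ is continuous at t = -3/2 with value -1/2, so the series converges to -1/2 there.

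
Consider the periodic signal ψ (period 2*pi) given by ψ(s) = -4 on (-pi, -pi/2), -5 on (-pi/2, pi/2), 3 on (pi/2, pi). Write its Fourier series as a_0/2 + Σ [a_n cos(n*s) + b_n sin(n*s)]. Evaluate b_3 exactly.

7/(3*pi)

b_3 = 1/pi ∫_{-pi}^{pi} ψ(s) sin(3*s) ds.
Split the integral at the breakpoints.
Directly, an antiderivative of (-4) sin(3*s) is 4*cos(3*s)/3; evaluating from -pi to -pi/2: ∫_{-pi}^{-pi/2} (-4) sin(3*s) ds = (0) - (-4/3) = 4/3.
Directly, an antiderivative of (-5) sin(3*s) is 5*cos(3*s)/3; evaluating from -pi/2 to pi/2: ∫_{-pi/2}^{pi/2} (-5) sin(3*s) ds = (0) - (0) = 0.
Directly, an antiderivative of (3) sin(3*s) is -cos(3*s); evaluating from pi/2 to pi: ∫_{pi/2}^{pi} (3) sin(3*s) ds = (1) - (0) = 1.
Summing the pieces and multiplying by (1/pi) gives b_3 = 7/(3*pi).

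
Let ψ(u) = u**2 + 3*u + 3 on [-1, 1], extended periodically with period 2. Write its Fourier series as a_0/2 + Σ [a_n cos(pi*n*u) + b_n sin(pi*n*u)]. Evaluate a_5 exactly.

a_5 = ∫_{-1}^{1} ψ(u) cos(5*pi*u) du.
Integrating by parts twice (tabular method), an antiderivative of (u**2 + 3*u + 3) cos(5*pi*u) is u**2*sin(5*pi*u)/(5*pi) + 3*u*sin(5*pi*u)/(5*pi) + 2*u*cos(5*pi*u)/(25*pi**2) - 2*sin(5*pi*u)/(125*pi**3) + 3*sin(5*pi*u)/(5*pi) + 3*cos(5*pi*u)/(25*pi**2); evaluating from -1 to 1: ∫_{-1}^{1} (u**2 + 3*u + 3) cos(5*pi*u) du = (-1/(5*pi**2)) - (-1/(25*pi**2)) = -4/(25*pi**2).
Hence a_5 = -4/(25*pi**2).

-4/(25*pi**2)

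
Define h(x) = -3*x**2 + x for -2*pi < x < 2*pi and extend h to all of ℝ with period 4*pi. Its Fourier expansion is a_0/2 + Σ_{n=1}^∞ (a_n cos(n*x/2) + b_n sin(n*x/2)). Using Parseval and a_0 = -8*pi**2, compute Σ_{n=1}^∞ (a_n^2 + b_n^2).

Parseval: a_0^2/2 + Σ_{n≥1} (a_n^2+b_n^2) = (1/(2*pi)) ∫_{-2*pi}^{2*pi} h(x)^2 dx = 8*pi**2*(5 + 108*pi**2)/15.
Subtract a_0^2/2 = 32*pi**4: Σ (a_n^2+b_n^2) = 8*pi**2*(5 + 48*pi**2)/15.

8*pi**2*(5 + 48*pi**2)/15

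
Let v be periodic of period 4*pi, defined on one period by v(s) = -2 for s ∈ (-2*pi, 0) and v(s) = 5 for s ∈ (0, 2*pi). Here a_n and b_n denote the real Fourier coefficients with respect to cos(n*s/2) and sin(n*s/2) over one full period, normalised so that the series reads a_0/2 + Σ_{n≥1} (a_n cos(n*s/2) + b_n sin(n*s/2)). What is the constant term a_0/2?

3/2

a_0 = (1/(2*pi)) ∫_{-2*pi}^{2*pi} v(s) ds = (1/(2*pi)) · (6*pi) = 3.
So the constant term a_0/2 = 3/2.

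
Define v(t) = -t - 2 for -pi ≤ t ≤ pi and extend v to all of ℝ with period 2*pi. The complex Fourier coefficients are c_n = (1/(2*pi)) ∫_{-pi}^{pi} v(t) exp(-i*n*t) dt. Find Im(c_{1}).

Since v is real-valued, Im(c_{1}) = -(1/(2*pi)) ∫_{-pi}^{pi} v(t) sin(t) dt = -b_{1}/2.
Integrating by parts (boundary term plus one more integral), an antiderivative of (-t - 2) sin(t) is t*cos(t) - sin(t) + 2*cos(t); evaluating from -pi to pi: ∫_{-pi}^{pi} (-t - 2) sin(t) dt = (-pi - 2) - (-2 + pi) = -2*pi.
Hence Im(c_{1}) = (-1/(2*pi))·(-2*pi) = 1.

1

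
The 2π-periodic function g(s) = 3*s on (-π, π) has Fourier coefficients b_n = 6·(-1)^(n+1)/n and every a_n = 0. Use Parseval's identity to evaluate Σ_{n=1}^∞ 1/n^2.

Parseval: Σ b_n^2 = (1/π) ∫_{-π}^{π} g(s)^2 ds = 6*pi**2.
Σ b_n^2 = Σ 36/n^2, so Σ 1/n^2 = (6*pi**2)/36 = pi**2/6.

pi**2/6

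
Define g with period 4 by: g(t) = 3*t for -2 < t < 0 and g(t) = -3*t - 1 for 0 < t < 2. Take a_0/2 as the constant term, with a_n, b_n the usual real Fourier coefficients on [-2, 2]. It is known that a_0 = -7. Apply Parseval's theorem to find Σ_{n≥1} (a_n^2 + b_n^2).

Parseval: a_0^2/2 + Σ_{n≥1} (a_n^2+b_n^2) = 1/2 ∫_{-2}^{2} g(t)^2 dt = 31.
Subtract a_0^2/2 = 49/2: Σ (a_n^2+b_n^2) = 13/2.

13/2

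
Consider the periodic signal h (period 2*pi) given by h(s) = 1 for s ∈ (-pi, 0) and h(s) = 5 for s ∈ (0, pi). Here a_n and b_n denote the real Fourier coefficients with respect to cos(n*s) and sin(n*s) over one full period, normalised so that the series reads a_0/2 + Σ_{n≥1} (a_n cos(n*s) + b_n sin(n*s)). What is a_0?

6

a_0 = 1/pi ∫_{-pi}^{pi} h(s) ds = 1/pi · (6*pi) = 6.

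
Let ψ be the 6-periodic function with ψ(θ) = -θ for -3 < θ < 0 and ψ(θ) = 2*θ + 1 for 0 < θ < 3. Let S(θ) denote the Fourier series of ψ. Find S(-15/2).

3/2

θ = -15/2 differs from θ = -3/2 by -1 full period(s), and the series is 6-periodic.
ψ is continuous at θ = -3/2 with value 3/2, so the series converges to 3/2 there.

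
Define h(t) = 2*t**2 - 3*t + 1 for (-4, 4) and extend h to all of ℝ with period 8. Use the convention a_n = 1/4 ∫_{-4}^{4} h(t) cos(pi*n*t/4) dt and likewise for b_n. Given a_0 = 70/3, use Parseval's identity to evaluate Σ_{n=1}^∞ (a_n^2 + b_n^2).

12512/45

Parseval: a_0^2/2 + Σ_{n≥1} (a_n^2+b_n^2) = 1/4 ∫_{-4}^{4} h(t)^2 dt = 8254/15.
Subtract a_0^2/2 = 2450/9: Σ (a_n^2+b_n^2) = 12512/45.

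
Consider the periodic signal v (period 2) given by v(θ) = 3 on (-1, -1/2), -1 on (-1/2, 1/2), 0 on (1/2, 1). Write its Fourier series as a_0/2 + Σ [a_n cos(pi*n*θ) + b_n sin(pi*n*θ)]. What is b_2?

b_2 = ∫_{-1}^{1} v(θ) sin(2*pi*θ) dθ.
Split the integral at the breakpoints.
Directly, an antiderivative of (3) sin(2*pi*θ) is -3*cos(2*pi*θ)/(2*pi); evaluating from -1 to -1/2: ∫_{-1}^{-1/2} (3) sin(2*pi*θ) dθ = (3/(2*pi)) - (-3/(2*pi)) = 3/pi.
Directly, an antiderivative of (-1) sin(2*pi*θ) is cos(2*pi*θ)/(2*pi); evaluating from -1/2 to 1/2: ∫_{-1/2}^{1/2} (-1) sin(2*pi*θ) dθ = (-1/(2*pi)) - (-1/(2*pi)) = 0.
∫_{1/2}^{1} (0) sin(2*pi*θ) dθ = 0.
Summing the pieces gives b_2 = 3/pi.

3/pi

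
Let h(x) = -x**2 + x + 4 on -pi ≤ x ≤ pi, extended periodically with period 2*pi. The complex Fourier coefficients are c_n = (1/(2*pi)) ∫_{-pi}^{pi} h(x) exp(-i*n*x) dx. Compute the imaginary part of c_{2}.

1/2

Since h is real-valued, Im(c_{2}) = -(1/(2*pi)) ∫_{-pi}^{pi} h(x) sin(2*x) dx = -b_{2}/2.
Integrating by parts twice (tabular method), an antiderivative of (-x**2 + x + 4) sin(2*x) is x**2*cos(2*x)/2 - x*sin(2*x)/2 - x*cos(2*x)/2 + sin(2*x)/4 - 9*cos(2*x)/4; evaluating from -pi to pi: ∫_{-pi}^{pi} (-x**2 + x + 4) sin(2*x) dx = (-9/4 - pi/2 + pi**2/2) - (-9/4 + pi/2 + pi**2/2) = -pi.
Hence Im(c_{2}) = (-1/(2*pi))·(-pi) = 1/2.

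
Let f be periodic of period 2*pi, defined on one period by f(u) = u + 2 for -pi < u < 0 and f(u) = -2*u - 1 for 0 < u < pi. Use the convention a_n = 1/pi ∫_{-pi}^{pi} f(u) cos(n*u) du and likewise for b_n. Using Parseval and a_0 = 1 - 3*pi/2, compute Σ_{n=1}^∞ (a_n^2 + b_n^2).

Parseval: a_0^2/2 + Σ_{n≥1} (a_n^2+b_n^2) = 1/pi ∫_{-pi}^{pi} f(u)^2 du = 5 + 5*pi**2/3.
Subtract a_0^2/2 = (2 - 3*pi)**2/8: Σ (a_n^2+b_n^2) = 9/2 + 3*pi/2 + 13*pi**2/24.

9/2 + 3*pi/2 + 13*pi**2/24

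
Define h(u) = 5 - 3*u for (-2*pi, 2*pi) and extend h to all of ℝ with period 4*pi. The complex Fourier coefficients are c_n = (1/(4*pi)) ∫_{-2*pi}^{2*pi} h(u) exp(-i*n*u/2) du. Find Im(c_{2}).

-3

Since h is real-valued, Im(c_{2}) = -(1/(4*pi)) ∫_{-2*pi}^{2*pi} h(u) sin(u) du = -b_{2}/2.
Integrating by parts (boundary term plus one more integral), an antiderivative of (5 - 3*u) sin(u) is 3*u*cos(u) - 3*sin(u) - 5*cos(u); evaluating from -2*pi to 2*pi: ∫_{-2*pi}^{2*pi} (5 - 3*u) sin(u) du = (-5 + 6*pi) - (-6*pi - 5) = 12*pi.
Hence Im(c_{2}) = (-1/(4*pi))·(12*pi) = -3.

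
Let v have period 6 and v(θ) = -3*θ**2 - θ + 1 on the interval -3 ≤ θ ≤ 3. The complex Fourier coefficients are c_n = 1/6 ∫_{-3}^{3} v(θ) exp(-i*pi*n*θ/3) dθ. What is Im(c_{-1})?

-3/pi

Since v is real-valued, Im(c_{-1}) = -1/6 ∫_{-3}^{3} v(θ) sin(-pi*θ/3) dθ = b_{1}/2.
Integrating by parts twice (tabular method), an antiderivative of (-3*θ**2 - θ + 1) sin(-pi*θ/3) is -9*θ**2*cos(pi*θ/3)/pi + 54*θ*sin(pi*θ/3)/pi**2 - 3*θ*cos(pi*θ/3)/pi + 9*sin(pi*θ/3)/pi**2 + 3*cos(pi*θ/3)/pi + 162*cos(pi*θ/3)/pi**3; evaluating from -3 to 3: ∫_{-3}^{3} (-3*θ**2 - θ + 1) sin(-pi*θ/3) dθ = (-162/pi**3 + 87/pi) - (-162/pi**3 + 69/pi) = 18/pi.
Hence Im(c_{-1}) = (-1/6)·(18/pi) = -3/pi.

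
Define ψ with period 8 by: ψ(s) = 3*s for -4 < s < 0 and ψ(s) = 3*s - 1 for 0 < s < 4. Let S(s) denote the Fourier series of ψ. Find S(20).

s = 20 differs from s = 4 by 2 full period(s), and the series is 8-periodic.
At s = 4 the one-sided limits are ψ(4^-) = 11 and ψ(4^+) = -12.
By Dirichlet's theorem the series converges to their average, [(11) + (-12)]/2 = -1/2.

-1/2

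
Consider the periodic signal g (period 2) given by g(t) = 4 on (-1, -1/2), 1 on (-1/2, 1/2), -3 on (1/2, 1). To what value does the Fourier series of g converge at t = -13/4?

-3

t = -13/4 differs from t = 3/4 by -2 full period(s), and the series is 2-periodic.
g is continuous at t = 3/4 with value -3, so the series converges to -3 there.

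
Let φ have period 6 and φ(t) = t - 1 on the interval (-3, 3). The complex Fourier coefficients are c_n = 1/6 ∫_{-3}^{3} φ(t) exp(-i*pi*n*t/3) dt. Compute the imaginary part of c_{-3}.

Since φ is real-valued, Im(c_{-3}) = -1/6 ∫_{-3}^{3} φ(t) sin(-pi*t) dt = b_{3}/2.
Integrating by parts (boundary term plus one more integral), an antiderivative of (t - 1) sin(-pi*t) is t*cos(pi*t)/pi - sin(pi*t)/pi**2 - cos(pi*t)/pi; evaluating from -3 to 3: ∫_{-3}^{3} (t - 1) sin(-pi*t) dt = (-2/pi) - (4/pi) = -6/pi.
Hence Im(c_{-3}) = (-1/6)·(-6/pi) = 1/pi.

1/pi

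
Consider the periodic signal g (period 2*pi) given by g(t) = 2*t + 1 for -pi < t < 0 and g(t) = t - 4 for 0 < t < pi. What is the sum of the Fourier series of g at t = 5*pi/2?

-4 + pi/2

t = 5*pi/2 differs from t = pi/2 by 1 full period(s), and the series is 2*pi-periodic.
g is continuous at t = pi/2 with value -4 + pi/2, so the series converges to -4 + pi/2 there.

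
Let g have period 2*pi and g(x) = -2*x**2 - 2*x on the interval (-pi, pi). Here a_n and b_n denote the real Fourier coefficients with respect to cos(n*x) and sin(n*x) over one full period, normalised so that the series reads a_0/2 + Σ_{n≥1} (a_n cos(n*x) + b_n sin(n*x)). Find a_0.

-4*pi**2/3

a_0 = 1/pi ∫_{-pi}^{pi} g(x) dx = 1/pi · (-4*pi**3/3) = -4*pi**2/3.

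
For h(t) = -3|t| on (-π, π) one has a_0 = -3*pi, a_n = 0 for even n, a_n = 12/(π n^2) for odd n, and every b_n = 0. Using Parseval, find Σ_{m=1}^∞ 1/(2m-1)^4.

Parseval: a_0^2/2 + Σ a_n^2 = (1/π) ∫_{-π}^{π} h(t)^2 dt = 6*pi**2.
Subtract a_0^2/2 = 9*pi**2/2: Σ a_n^2 = 3*pi**2/2.
Only odd n contribute, with a_n^2 = 144/(π^2 n^4), so Σ_{m≥1} 1/(2m-1)^4 = π^2·(3*pi**2/2)/144 = pi**4/96.

pi**4/96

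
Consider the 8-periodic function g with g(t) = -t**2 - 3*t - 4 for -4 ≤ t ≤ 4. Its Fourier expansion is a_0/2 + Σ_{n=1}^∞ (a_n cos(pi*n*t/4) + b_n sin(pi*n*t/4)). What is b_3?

-8/pi

b_3 = 1/4 ∫_{-4}^{4} g(t) sin(3*pi*t/4) dt.
Integrating by parts twice (tabular method), an antiderivative of (-t**2 - 3*t - 4) sin(3*pi*t/4) is 4*t**2*cos(3*pi*t/4)/(3*pi) - 32*t*sin(3*pi*t/4)/(9*pi**2) + 4*t*cos(3*pi*t/4)/pi - 16*sin(3*pi*t/4)/(3*pi**2) - 128*cos(3*pi*t/4)/(27*pi**3) + 16*cos(3*pi*t/4)/(3*pi); evaluating from -4 to 4: ∫_{-4}^{4} (-t**2 - 3*t - 4) sin(3*pi*t/4) dt = (128*(1 - 9*pi**2)/(27*pi**3)) - (32*(4 - 9*pi**2)/(27*pi**3)) = -32/pi.
Hence b_3 = (1/4)·(-32/pi) = -8/pi.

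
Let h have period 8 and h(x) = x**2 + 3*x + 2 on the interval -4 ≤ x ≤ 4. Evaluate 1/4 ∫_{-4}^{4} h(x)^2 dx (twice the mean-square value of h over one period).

1/4 ∫_{-4}^{4} h(x)^2 dx = 1/4 · (14944/15) = 3736/15.

3736/15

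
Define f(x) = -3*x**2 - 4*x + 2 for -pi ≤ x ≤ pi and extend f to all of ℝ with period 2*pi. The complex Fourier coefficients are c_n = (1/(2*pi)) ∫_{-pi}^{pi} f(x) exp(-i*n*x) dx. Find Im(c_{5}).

Since f is real-valued, Im(c_{5}) = -(1/(2*pi)) ∫_{-pi}^{pi} f(x) sin(5*x) dx = -b_{5}/2.
Integrating by parts twice (tabular method), an antiderivative of (-3*x**2 - 4*x + 2) sin(5*x) is 3*x**2*cos(5*x)/5 - 6*x*sin(5*x)/25 + 4*x*cos(5*x)/5 - 4*sin(5*x)/25 - 56*cos(5*x)/125; evaluating from -pi to pi: ∫_{-pi}^{pi} (-3*x**2 - 4*x + 2) sin(5*x) dx = (-3*pi**2/5 - 4*pi/5 + 56/125) - (-3*pi**2/5 + 56/125 + 4*pi/5) = -8*pi/5.
Hence Im(c_{5}) = (-1/(2*pi))·(-8*pi/5) = 4/5.

4/5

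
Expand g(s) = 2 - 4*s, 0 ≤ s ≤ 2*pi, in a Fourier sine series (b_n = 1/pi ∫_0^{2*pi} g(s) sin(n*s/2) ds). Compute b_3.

b_3 = 1/pi ∫_0^{2*pi} (2 - 4*s) sin(3*s/2) ds.
Integrating by parts (boundary term plus one more integral), an antiderivative of (2 - 4*s) sin(3*s/2) is 8*s*cos(3*s/2)/3 - 16*sin(3*s/2)/9 - 4*cos(3*s/2)/3; evaluating from 0 to 2*pi: ∫_{0}^{2*pi} (2 - 4*s) sin(3*s/2) ds = (4/3 - 16*pi/3) - (-4/3) = 8/3 - 16*pi/3.
Hence b_3 = (1/pi)·(8/3 - 16*pi/3) = 8*(1 - 2*pi)/(3*pi).

8*(1 - 2*pi)/(3*pi)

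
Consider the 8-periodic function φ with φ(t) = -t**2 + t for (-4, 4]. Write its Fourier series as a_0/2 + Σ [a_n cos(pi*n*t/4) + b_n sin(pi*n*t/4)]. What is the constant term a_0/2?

-16/3

a_0 = 1/4 ∫_{-4}^{4} φ(t) dt = 1/4 · (-128/3) = -32/3.
So the constant term a_0/2 = -16/3.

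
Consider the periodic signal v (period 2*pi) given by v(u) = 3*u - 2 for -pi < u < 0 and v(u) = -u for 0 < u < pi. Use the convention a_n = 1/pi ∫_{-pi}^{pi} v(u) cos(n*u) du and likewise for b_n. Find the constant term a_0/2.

-pi - 1

a_0 = 1/pi ∫_{-pi}^{pi} v(u) du = 1/pi · (-2*pi*(1 + pi)) = -2*pi - 2.
So the constant term a_0/2 = -pi - 1.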